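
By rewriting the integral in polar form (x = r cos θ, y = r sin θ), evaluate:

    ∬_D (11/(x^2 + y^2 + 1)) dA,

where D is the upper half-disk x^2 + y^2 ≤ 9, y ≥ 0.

The region D is 0 ≤ r ≤ 3, 0 ≤ θ ≤ π in polar coordinates, where x = r cos(θ), y = r sin(θ), and dA = r dr dθ.

Under the substitution, the integrand becomes 11/(r^2 + 1), so

    ∬_D (11/(x^2 + y^2 + 1)) dA = ∫_{0}^{π} ∫_{0}^{3} (11/(r^2 + 1)) · r dr dθ.

Inner integral (in r): ∫_{0}^{3} (11/(r^2 + 1)) · r dr = 11log(10)/2.

Outer integral (in θ): ∫_{0}^{π} (11log(10)/2) dθ = 11π log(10)/2.

Therefore ∬_D (11/(x^2 + y^2 + 1)) dA = 11π log(10)/2.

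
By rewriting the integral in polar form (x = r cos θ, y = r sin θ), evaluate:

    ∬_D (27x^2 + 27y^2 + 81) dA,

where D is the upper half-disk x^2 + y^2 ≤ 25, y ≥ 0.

The region D is 0 ≤ r ≤ 5, 0 ≤ θ ≤ π in polar coordinates, where x = r cos(θ), y = r sin(θ), and dA = r dr dθ.

Under the substitution, the integrand becomes 27r^2 + 81, so

    ∬_D (27x^2 + 27y^2 + 81) dA = ∫_{0}^{π} ∫_{0}^{5} (27r^2 + 81) · r dr dθ.

Inner integral (in r): ∫_{0}^{5} (27r^2 + 81) · r dr = 20925/4.

Outer integral (in θ): ∫_{0}^{π} (20925/4) dθ = 20925π/4.

Therefore ∬_D (27x^2 + 27y^2 + 81) dA = 20925π/4.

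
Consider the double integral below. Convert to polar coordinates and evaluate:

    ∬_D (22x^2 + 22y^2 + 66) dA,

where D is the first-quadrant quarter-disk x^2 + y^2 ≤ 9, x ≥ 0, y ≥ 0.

The region D is 0 ≤ r ≤ 3, 0 ≤ θ ≤ π/2 in polar coordinates, where x = r cos(θ), y = r sin(θ), and dA = r dr dθ.

Under the substitution, the integrand becomes 22r^2 + 66, so

    ∬_D (22x^2 + 22y^2 + 66) dA = ∫_{0}^{π/2} ∫_{0}^{3} (22r^2 + 66) · r dr dθ.

Inner integral (in r): ∫_{0}^{3} (22r^2 + 66) · r dr = 1485/2.

Outer integral (in θ): ∫_{0}^{π/2} (1485/2) dθ = 1485π/4.

Therefore ∬_D (22x^2 + 22y^2 + 66) dA = 1485π/4.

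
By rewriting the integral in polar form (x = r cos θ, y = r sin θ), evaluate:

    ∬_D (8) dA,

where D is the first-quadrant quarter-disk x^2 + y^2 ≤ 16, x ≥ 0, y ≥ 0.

The region D is 0 ≤ r ≤ 4, 0 ≤ θ ≤ π/2 in polar coordinates, where x = r cos(θ), y = r sin(θ), and dA = r dr dθ.

Under the substitution, the integrand becomes 8, so

    ∬_D (8) dA = ∫_{0}^{π/2} ∫_{0}^{4} (8) · r dr dθ.

Inner integral (in r): ∫_{0}^{4} (8) · r dr = 64.

Outer integral (in θ): ∫_{0}^{π/2} (64) dθ = 32π.

Therefore ∬_D (8) dA = 32π.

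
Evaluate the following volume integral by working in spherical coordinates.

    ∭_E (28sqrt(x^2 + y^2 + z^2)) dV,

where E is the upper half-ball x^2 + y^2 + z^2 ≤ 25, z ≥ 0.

In spherical coordinates, x = ρ sin(φ) cos(θ), y = ρ sin(φ) sin(θ), z = ρ cos(φ), and dV = ρ^2 sin(φ) dρ dφ dθ.

The integrand becomes 28ρ, so

    ∭_E (28sqrt(x^2 + y^2 + z^2)) dV = ∫_{0}^{2π} ∫_{0}^{π/2} ∫_{0}^{5} (28ρ) · ρ^2 sin(φ) dρ dφ dθ.

Inner (ρ): 4375sin(φ).
Middle (φ): 4375.
Outer (θ): 8750π.

Therefore the triple integral equals 8750π.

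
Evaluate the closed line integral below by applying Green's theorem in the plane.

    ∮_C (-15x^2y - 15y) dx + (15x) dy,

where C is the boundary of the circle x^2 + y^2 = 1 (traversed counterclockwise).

Green's theorem converts the closed line integral into a double integral over the enclosed region D:

    ∮_C P dx + Q dy = ∬_D (∂Q/∂x - ∂P/∂y) dA.

Here P = -15x^2y - 15y, Q = 15x, so

    ∂Q/∂x = 15,    ∂P/∂y = -15x^2 - 15,
    ∂Q/∂x - ∂P/∂y = 15x^2 + 30.

D is the region x^2 + y^2 ≤ 1. Evaluating the double integral:

In polar coordinates (x = r cos θ, y = r sin θ, dA = r dr dθ) the integrand becomes 15r^2cos(θ)^2 + 30, so

    ∬_D (15x^2 + 30) dA = ∫_0^{2π} ∫_0^{1} (15r^2cos(θ)^2 + 30) · r dr dθ.

Inner (r from 0 to 1): 15cos(θ)^2/4 + 15.
Outer (θ from 0 to 2π): 135π/4.

Therefore ∮_C P dx + Q dy = 135π/4.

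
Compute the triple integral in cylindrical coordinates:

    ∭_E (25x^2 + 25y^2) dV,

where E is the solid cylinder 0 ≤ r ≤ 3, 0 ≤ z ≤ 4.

In cylindrical coordinates, x = r cos(θ), y = r sin(θ), z = z, and dV = r dr dθ dz.

The integrand becomes 25r^2, so

    ∭_E (25x^2 + 25y^2) dV = ∫_{0}^{2π} ∫_{0}^{3} ∫_{0}^{4} (25r^2) · r dz dr dθ.

Inner (z): 100r^3.
Middle (r from 0 to 3): 2025.
Outer (θ): 4050π.

Therefore the triple integral equals 4050π.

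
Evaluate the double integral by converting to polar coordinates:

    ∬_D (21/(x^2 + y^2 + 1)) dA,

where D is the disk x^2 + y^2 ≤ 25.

The region D is 0 ≤ r ≤ 5, 0 ≤ θ ≤ 2π in polar coordinates, where x = r cos(θ), y = r sin(θ), and dA = r dr dθ.

Under the substitution, the integrand becomes 21/(r^2 + 1), so

    ∬_D (21/(x^2 + y^2 + 1)) dA = ∫_{0}^{2π} ∫_{0}^{5} (21/(r^2 + 1)) · r dr dθ.

Inner integral (in r): ∫_{0}^{5} (21/(r^2 + 1)) · r dr = 21log(26)/2.

Outer integral (in θ): ∫_{0}^{2π} (21log(26)/2) dθ = 21π log(26).

Therefore ∬_D (21/(x^2 + y^2 + 1)) dA = 21π log(26).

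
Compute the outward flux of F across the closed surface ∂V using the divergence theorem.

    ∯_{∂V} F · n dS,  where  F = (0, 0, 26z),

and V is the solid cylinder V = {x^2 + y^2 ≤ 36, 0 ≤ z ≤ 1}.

By the divergence theorem,

    ∯_{∂V} F · n dS = ∭_V (∇ · F) dV.

Compute the divergence:
    ∇ · F = ∂F_x/∂x + ∂F_y/∂y + ∂F_z/∂z = 0 + 0 + 26 = 26.

In cylindrical coordinates, x = r cos(θ), y = r sin(θ), z = z, dV = r dr dθ dz, with 0 ≤ r ≤ 6, 0 ≤ θ ≤ 2π, 0 ≤ z ≤ 1.

The integrand, after substitution and multiplying by the volume element, becomes (26) · r, so

    ∭_V (∇·F) dV = ∫_0^{2π} ∫_0^{6} ∫_0^{1} (26) · r dz dr dθ.

Inner (z from 0 to 1): 26r.
Middle (r from 0 to 6): 468.
Outer (θ from 0 to 2π): 936π.

Therefore ∯_{∂V} F · n dS = 936π.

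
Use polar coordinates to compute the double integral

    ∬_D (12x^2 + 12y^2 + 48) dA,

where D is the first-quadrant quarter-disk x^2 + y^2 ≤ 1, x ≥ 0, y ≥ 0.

The region D is 0 ≤ r ≤ 1, 0 ≤ θ ≤ π/2 in polar coordinates, where x = r cos(θ), y = r sin(θ), and dA = r dr dθ.

Under the substitution, the integrand becomes 12r^2 + 48, so

    ∬_D (12x^2 + 12y^2 + 48) dA = ∫_{0}^{π/2} ∫_{0}^{1} (12r^2 + 48) · r dr dθ.

Inner integral (in r): ∫_{0}^{1} (12r^2 + 48) · r dr = 27.

Outer integral (in θ): ∫_{0}^{π/2} (27) dθ = 27π/2.

Therefore ∬_D (12x^2 + 12y^2 + 48) dA = 27π/2.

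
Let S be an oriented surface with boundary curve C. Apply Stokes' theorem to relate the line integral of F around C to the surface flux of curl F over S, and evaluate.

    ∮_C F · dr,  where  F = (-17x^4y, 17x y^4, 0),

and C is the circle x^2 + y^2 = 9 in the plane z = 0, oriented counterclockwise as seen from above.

Let S be the flat disk x^2 + y^2 ≤ 9 in the plane z = 0, with upward unit normal n̂ = ẑ. By Stokes' theorem,

    ∮_C F · dr = ∬_S (∇ × F) · n̂ dS = ∬_D (curl F)_z dA,

where D is the disk x^2 + y^2 ≤ 9.

Compute the curl of F = (-17x^4y, 17x y^4, 0):
    (∇ × F)_x = ∂F_z/∂y - ∂F_y/∂z = 0,
    (∇ × F)_y = ∂F_x/∂z - ∂F_z/∂x = 0,
    (∇ × F)_z = ∂F_y/∂x - ∂F_x/∂y = 17x^4 + 17y^4.

On z = 0, (curl F)_z = 17x^4 + 17y^4.

Convert to polar (x = r cos θ, y = r sin θ, dA = r dr dθ); the integrand becomes 17r^4(sin(θ)^4 + cos(θ)^4), so

    ∬_D (curl F)_z dA = ∫_0^{2π} ∫_0^{3} (17r^4(sin(θ)^4 + cos(θ)^4)) · r dr dθ.

Inner (r from 0 to 3): 4131sin(θ)^4/2 + 4131cos(θ)^4/2.
Outer (θ from 0 to 2π): 12393π/4.

Therefore ∮_C F · dr = 12393π/4.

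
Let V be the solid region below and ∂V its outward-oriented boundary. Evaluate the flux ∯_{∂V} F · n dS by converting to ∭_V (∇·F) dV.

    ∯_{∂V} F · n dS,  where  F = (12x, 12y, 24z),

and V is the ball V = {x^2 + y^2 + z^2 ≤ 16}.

By the divergence theorem,

    ∯_{∂V} F · n dS = ∭_V (∇ · F) dV.

Compute the divergence:
    ∇ · F = ∂F_x/∂x + ∂F_y/∂y + ∂F_z/∂z = 12 + 12 + 24 = 48.

In spherical coordinates, x = ρ sin(φ) cos(θ), y = ρ sin(φ) sin(θ), z = ρ cos(φ), dV = ρ^2 sin(φ) dρ dφ dθ, with 0 ≤ ρ ≤ 4, 0 ≤ φ ≤ π, 0 ≤ θ ≤ 2π.

The integrand, after substitution and multiplying by the volume element, becomes (48) · ρ^2 sin(φ), so

    ∭_V (∇·F) dV = ∫_0^{2π} ∫_0^{π} ∫_0^{4} (48) · ρ^2 sin(φ) dρ dφ dθ.

Inner (ρ from 0 to 4): 1024sin(φ).
Middle (φ from 0 to π): 2048.
Outer (θ from 0 to 2π): 4096π.

Therefore ∯_{∂V} F · n dS = 4096π.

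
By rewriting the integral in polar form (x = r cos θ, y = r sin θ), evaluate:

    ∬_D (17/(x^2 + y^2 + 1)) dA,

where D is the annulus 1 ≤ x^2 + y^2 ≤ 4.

The region D is 1 ≤ r ≤ 2, 0 ≤ θ ≤ 2π in polar coordinates, where x = r cos(θ), y = r sin(θ), and dA = r dr dθ.

Under the substitution, the integrand becomes 17/(r^2 + 1), so

    ∬_D (17/(x^2 + y^2 + 1)) dA = ∫_{0}^{2π} ∫_{1}^{2} (17/(r^2 + 1)) · r dr dθ.

Inner integral (in r): ∫_{1}^{2} (17/(r^2 + 1)) · r dr = log(390625sqrt(10)/512).

Outer integral (in θ): ∫_{0}^{2π} (log(390625sqrt(10)/512)) dθ = log((390625sqrt(10)/512)^(2π)).

Therefore ∬_D (17/(x^2 + y^2 + 1)) dA = log((390625sqrt(10)/512)^(2π)).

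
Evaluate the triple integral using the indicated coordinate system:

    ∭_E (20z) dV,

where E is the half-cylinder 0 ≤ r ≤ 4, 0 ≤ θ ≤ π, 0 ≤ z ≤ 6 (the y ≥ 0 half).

In cylindrical coordinates, x = r cos(θ), y = r sin(θ), z = z, and dV = r dr dθ dz.

The integrand becomes 20z, so

    ∭_E (20z) dV = ∫_{0}^{π} ∫_{0}^{4} ∫_{0}^{6} (20z) · r dz dr dθ.

Inner (z): 360r.
Middle (r from 0 to 4): 2880.
Outer (θ): 2880π.

Therefore the triple integral equals 2880π.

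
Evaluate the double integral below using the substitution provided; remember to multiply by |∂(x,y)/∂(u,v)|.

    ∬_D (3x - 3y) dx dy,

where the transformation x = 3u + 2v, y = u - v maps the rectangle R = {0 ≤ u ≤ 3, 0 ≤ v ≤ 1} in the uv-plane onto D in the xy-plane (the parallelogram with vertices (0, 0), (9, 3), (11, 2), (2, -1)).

Compute the Jacobian determinant of (x, y) with respect to (u, v):

    ∂(x,y)/∂(u,v) = | 3  2 | = (3)(-1) - (2)(1) = -5.
                   | 1  -1 |

Its absolute value is |J| = 5 (the area scaling factor).

Substituting x = 3u + 2v, y = u - v into the integrand,

    3x - 3y → 6u + 9v,

so the integral becomes

    ∬_R (6u + 9v) · |J| du dv = ∫_0^3 ∫_0^1 (30u + 45v) dv du.

Inner (v): 30u + 45/2.
Outer (u): 405/2.

Therefore ∬_D (3x - 3y) dx dy = 405/2.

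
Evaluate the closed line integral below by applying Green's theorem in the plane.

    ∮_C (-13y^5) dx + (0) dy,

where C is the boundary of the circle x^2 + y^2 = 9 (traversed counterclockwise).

Green's theorem converts the closed line integral into a double integral over the enclosed region D:

    ∮_C P dx + Q dy = ∬_D (∂Q/∂x - ∂P/∂y) dA.

Here P = -13y^5, Q = 0, so

    ∂Q/∂x = 0,    ∂P/∂y = -65y^4,
    ∂Q/∂x - ∂P/∂y = 65y^4.

D is the region x^2 + y^2 ≤ 9. Evaluating the double integral:

In polar coordinates (x = r cos θ, y = r sin θ, dA = r dr dθ) the integrand becomes 65r^4sin(θ)^4, so

    ∬_D (65y^4) dA = ∫_0^{2π} ∫_0^{3} (65r^4sin(θ)^4) · r dr dθ.

Inner (r from 0 to 3): 15795sin(θ)^4/2.
Outer (θ from 0 to 2π): 47385π/8.

Therefore ∮_C P dx + Q dy = 47385π/8.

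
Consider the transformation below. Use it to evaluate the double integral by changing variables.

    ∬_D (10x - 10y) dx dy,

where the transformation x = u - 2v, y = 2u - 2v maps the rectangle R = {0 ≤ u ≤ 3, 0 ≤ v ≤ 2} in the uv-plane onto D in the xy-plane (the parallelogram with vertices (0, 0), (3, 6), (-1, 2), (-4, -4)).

Compute the Jacobian determinant of (x, y) with respect to (u, v):

    ∂(x,y)/∂(u,v) = | 1  -2 | = (1)(-2) - (-2)(2) = 2.
                   | 2  -2 |

Its absolute value is |J| = 2 (the area scaling factor).

Substituting x = u - 2v, y = 2u - 2v into the integrand,

    10x - 10y → -10u,

so the integral becomes

    ∬_R (-10u) · |J| du dv = ∫_0^3 ∫_0^2 (-20u) dv du.

Inner (v): -40u.
Outer (u): -180.

Therefore ∬_D (10x - 10y) dx dy = -180.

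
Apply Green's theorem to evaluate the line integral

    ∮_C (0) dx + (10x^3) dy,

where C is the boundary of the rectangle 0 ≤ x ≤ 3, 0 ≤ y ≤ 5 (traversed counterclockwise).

Green's theorem converts the closed line integral into a double integral over the enclosed region D:

    ∮_C P dx + Q dy = ∬_D (∂Q/∂x - ∂P/∂y) dA.

Here P = 0, Q = 10x^3, so

    ∂Q/∂x = 30x^2,    ∂P/∂y = 0,
    ∂Q/∂x - ∂P/∂y = 30x^2.

D is the region 0 ≤ x ≤ 3, 0 ≤ y ≤ 5. Evaluating the double integral:

    ∬_D (30x^2) dA = ∫_0^{3} ∫_0^{5} (30x^2) dy dx.

Inner (y from 0 to 5): 150x^2.
Outer (x from 0 to 3): 1350.

Therefore ∮_C P dx + Q dy = 1350.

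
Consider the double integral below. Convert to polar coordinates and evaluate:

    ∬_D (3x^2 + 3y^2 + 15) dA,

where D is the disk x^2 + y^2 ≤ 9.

The region D is 0 ≤ r ≤ 3, 0 ≤ θ ≤ 2π in polar coordinates, where x = r cos(θ), y = r sin(θ), and dA = r dr dθ.

Under the substitution, the integrand becomes 3r^2 + 15, so

    ∬_D (3x^2 + 3y^2 + 15) dA = ∫_{0}^{2π} ∫_{0}^{3} (3r^2 + 15) · r dr dθ.

Inner integral (in r): ∫_{0}^{3} (3r^2 + 15) · r dr = 513/4.

Outer integral (in θ): ∫_{0}^{2π} (513/4) dθ = 513π/2.

Therefore ∬_D (3x^2 + 3y^2 + 15) dA = 513π/2.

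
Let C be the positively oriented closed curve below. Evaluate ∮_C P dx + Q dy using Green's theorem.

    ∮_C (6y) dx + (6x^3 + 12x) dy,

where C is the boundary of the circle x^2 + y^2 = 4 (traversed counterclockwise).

Green's theorem converts the closed line integral into a double integral over the enclosed region D:

    ∮_C P dx + Q dy = ∬_D (∂Q/∂x - ∂P/∂y) dA.

Here P = 6y, Q = 6x^3 + 12x, so

    ∂Q/∂x = 18x^2 + 12,    ∂P/∂y = 6,
    ∂Q/∂x - ∂P/∂y = 18x^2 + 6.

D is the region x^2 + y^2 ≤ 4. Evaluating the double integral:

In polar coordinates (x = r cos θ, y = r sin θ, dA = r dr dθ) the integrand becomes 18r^2cos(θ)^2 + 6, so

    ∬_D (18x^2 + 6) dA = ∫_0^{2π} ∫_0^{2} (18r^2cos(θ)^2 + 6) · r dr dθ.

Inner (r from 0 to 2): 72cos(θ)^2 + 12.
Outer (θ from 0 to 2π): 96π.

Therefore ∮_C P dx + Q dy = 96π.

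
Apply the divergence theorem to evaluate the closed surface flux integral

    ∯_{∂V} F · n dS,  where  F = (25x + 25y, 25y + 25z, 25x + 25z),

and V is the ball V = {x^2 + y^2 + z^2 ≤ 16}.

By the divergence theorem,

    ∯_{∂V} F · n dS = ∭_V (∇ · F) dV.

Compute the divergence:
    ∇ · F = ∂F_x/∂x + ∂F_y/∂y + ∂F_z/∂z = 25 + 25 + 25 = 75.

In spherical coordinates, x = ρ sin(φ) cos(θ), y = ρ sin(φ) sin(θ), z = ρ cos(φ), dV = ρ^2 sin(φ) dρ dφ dθ, with 0 ≤ ρ ≤ 4, 0 ≤ φ ≤ π, 0 ≤ θ ≤ 2π.

The integrand, after substitution and multiplying by the volume element, becomes (75) · ρ^2 sin(φ), so

    ∭_V (∇·F) dV = ∫_0^{2π} ∫_0^{π} ∫_0^{4} (75) · ρ^2 sin(φ) dρ dφ dθ.

Inner (ρ from 0 to 4): 1600sin(φ).
Middle (φ from 0 to π): 3200.
Outer (θ from 0 to 2π): 6400π.

Therefore ∯_{∂V} F · n dS = 6400π.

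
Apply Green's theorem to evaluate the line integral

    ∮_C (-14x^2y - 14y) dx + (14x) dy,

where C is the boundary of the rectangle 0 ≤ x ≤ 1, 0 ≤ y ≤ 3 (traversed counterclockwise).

Green's theorem converts the closed line integral into a double integral over the enclosed region D:

    ∮_C P dx + Q dy = ∬_D (∂Q/∂x - ∂P/∂y) dA.

Here P = -14x^2y - 14y, Q = 14x, so

    ∂Q/∂x = 14,    ∂P/∂y = -14x^2 - 14,
    ∂Q/∂x - ∂P/∂y = 14x^2 + 28.

D is the region 0 ≤ x ≤ 1, 0 ≤ y ≤ 3. Evaluating the double integral:

    ∬_D (14x^2 + 28) dA = ∫_0^{1} ∫_0^{3} (14x^2 + 28) dy dx.

Inner (y from 0 to 3): 42x^2 + 84.
Outer (x from 0 to 1): 98.

Therefore ∮_C P dx + Q dy = 98.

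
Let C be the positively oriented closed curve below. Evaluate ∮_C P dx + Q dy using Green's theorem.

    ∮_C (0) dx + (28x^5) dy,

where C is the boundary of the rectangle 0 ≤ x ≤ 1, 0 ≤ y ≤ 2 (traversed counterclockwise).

Green's theorem converts the closed line integral into a double integral over the enclosed region D:

    ∮_C P dx + Q dy = ∬_D (∂Q/∂x - ∂P/∂y) dA.

Here P = 0, Q = 28x^5, so

    ∂Q/∂x = 140x^4,    ∂P/∂y = 0,
    ∂Q/∂x - ∂P/∂y = 140x^4.

D is the region 0 ≤ x ≤ 1, 0 ≤ y ≤ 2. Evaluating the double integral:

    ∬_D (140x^4) dA = ∫_0^{1} ∫_0^{2} (140x^4) dy dx.

Inner (y from 0 to 2): 280x^4.
Outer (x from 0 to 1): 56.

Therefore ∮_C P dx + Q dy = 56.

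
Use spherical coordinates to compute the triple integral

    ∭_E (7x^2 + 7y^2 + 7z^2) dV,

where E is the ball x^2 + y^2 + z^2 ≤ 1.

In spherical coordinates, x = ρ sin(φ) cos(θ), y = ρ sin(φ) sin(θ), z = ρ cos(φ), and dV = ρ^2 sin(φ) dρ dφ dθ.

The integrand becomes 7ρ^2, so

    ∭_E (7x^2 + 7y^2 + 7z^2) dV = ∫_{0}^{2π} ∫_{0}^{π} ∫_{0}^{1} (7ρ^2) · ρ^2 sin(φ) dρ dφ dθ.

Inner (ρ): 7sin(φ)/5.
Middle (φ): 14/5.
Outer (θ): 28π/5.

Therefore the triple integral equals 28π/5.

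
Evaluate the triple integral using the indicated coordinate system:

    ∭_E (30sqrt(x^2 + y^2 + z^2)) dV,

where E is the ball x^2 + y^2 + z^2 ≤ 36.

In spherical coordinates, x = ρ sin(φ) cos(θ), y = ρ sin(φ) sin(θ), z = ρ cos(φ), and dV = ρ^2 sin(φ) dρ dφ dθ.

The integrand becomes 30ρ, so

    ∭_E (30sqrt(x^2 + y^2 + z^2)) dV = ∫_{0}^{2π} ∫_{0}^{π} ∫_{0}^{6} (30ρ) · ρ^2 sin(φ) dρ dφ dθ.

Inner (ρ): 9720sin(φ).
Middle (φ): 19440.
Outer (θ): 38880π.

Therefore the triple integral equals 38880π.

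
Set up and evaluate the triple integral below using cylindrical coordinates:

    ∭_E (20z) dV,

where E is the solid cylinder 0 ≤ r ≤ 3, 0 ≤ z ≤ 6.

In cylindrical coordinates, x = r cos(θ), y = r sin(θ), z = z, and dV = r dr dθ dz.

The integrand becomes 20z, so

    ∭_E (20z) dV = ∫_{0}^{2π} ∫_{0}^{3} ∫_{0}^{6} (20z) · r dz dr dθ.

Inner (z): 360r.
Middle (r from 0 to 3): 1620.
Outer (θ): 3240π.

Therefore the triple integral equals 3240π.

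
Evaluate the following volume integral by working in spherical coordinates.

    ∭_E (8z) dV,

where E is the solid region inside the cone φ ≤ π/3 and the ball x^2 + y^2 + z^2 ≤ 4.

In spherical coordinates, x = ρ sin(φ) cos(θ), y = ρ sin(φ) sin(θ), z = ρ cos(φ), and dV = ρ^2 sin(φ) dρ dφ dθ.

The integrand becomes 8ρ cos(φ), so

    ∭_E (8z) dV = ∫_{0}^{2π} ∫_{0}^{π/3} ∫_{0}^{2} (8ρ cos(φ)) · ρ^2 sin(φ) dρ dφ dθ.

Inner (ρ): 16sin(2φ).
Middle (φ): 12.
Outer (θ): 24π.

Therefore the triple integral equals 24π.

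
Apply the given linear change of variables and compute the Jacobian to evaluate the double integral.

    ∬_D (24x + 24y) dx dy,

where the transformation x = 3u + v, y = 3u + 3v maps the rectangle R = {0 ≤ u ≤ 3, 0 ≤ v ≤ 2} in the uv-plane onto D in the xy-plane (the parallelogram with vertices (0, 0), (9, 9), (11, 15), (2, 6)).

Compute the Jacobian determinant of (x, y) with respect to (u, v):

    ∂(x,y)/∂(u,v) = | 3  1 | = (3)(3) - (1)(3) = 6.
                   | 3  3 |

Its absolute value is |J| = 6 (the area scaling factor).

Substituting x = 3u + v, y = 3u + 3v into the integrand,

    24x + 24y → 144u + 96v,

so the integral becomes

    ∬_R (144u + 96v) · |J| du dv = ∫_0^3 ∫_0^2 (864u + 576v) dv du.

Inner (v): 1728u + 1152.
Outer (u): 11232.

Therefore ∬_D (24x + 24y) dx dy = 11232.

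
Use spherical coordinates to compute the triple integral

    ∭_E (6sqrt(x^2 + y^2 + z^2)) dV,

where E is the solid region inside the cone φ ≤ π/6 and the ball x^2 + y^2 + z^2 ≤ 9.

In spherical coordinates, x = ρ sin(φ) cos(θ), y = ρ sin(φ) sin(θ), z = ρ cos(φ), and dV = ρ^2 sin(φ) dρ dφ dθ.

The integrand becomes 6ρ, so

    ∭_E (6sqrt(x^2 + y^2 + z^2)) dV = ∫_{0}^{2π} ∫_{0}^{π/6} ∫_{0}^{3} (6ρ) · ρ^2 sin(φ) dρ dφ dθ.

Inner (ρ): 243sin(φ)/2.
Middle (φ): 243/2 - 243sqrt(3)/4.
Outer (θ): 243π (2 - sqrt(3))/2.

Therefore the triple integral equals 243π (2 - sqrt(3))/2.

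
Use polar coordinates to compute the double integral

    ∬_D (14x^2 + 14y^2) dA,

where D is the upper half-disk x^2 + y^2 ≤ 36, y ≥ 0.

The region D is 0 ≤ r ≤ 6, 0 ≤ θ ≤ π in polar coordinates, where x = r cos(θ), y = r sin(θ), and dA = r dr dθ.

Under the substitution, the integrand becomes 14r^2, so

    ∬_D (14x^2 + 14y^2) dA = ∫_{0}^{π} ∫_{0}^{6} (14r^2) · r dr dθ.

Inner integral (in r): ∫_{0}^{6} (14r^2) · r dr = 4536.

Outer integral (in θ): ∫_{0}^{π} (4536) dθ = 4536π.

Therefore ∬_D (14x^2 + 14y^2) dA = 4536π.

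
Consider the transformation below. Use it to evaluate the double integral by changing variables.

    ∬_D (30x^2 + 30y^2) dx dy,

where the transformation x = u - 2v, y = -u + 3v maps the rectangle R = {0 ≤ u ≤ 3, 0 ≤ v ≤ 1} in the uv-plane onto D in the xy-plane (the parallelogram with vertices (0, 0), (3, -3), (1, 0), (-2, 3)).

Compute the Jacobian determinant of (x, y) with respect to (u, v):

    ∂(x,y)/∂(u,v) = | 1  -2 | = (1)(3) - (-2)(-1) = 1.
                   | -1  3 |

Its absolute value is |J| = 1 (the area scaling factor).

Substituting x = u - 2v, y = -u + 3v into the integrand,

    30x^2 + 30y^2 → 60u^2 - 300u v + 390v^2,

so the integral becomes

    ∬_R (60u^2 - 300u v + 390v^2) · |J| du dv = ∫_0^3 ∫_0^1 (60u^2 - 300u v + 390v^2) dv du.

Inner (v): 60u^2 - 150u + 130.
Outer (u): 255.

Therefore ∬_D (30x^2 + 30y^2) dx dy = 255.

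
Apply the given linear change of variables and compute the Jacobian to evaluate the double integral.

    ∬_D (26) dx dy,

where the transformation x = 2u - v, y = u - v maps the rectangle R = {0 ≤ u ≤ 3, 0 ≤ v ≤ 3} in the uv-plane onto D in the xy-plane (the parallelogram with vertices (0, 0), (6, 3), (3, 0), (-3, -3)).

Compute the Jacobian determinant of (x, y) with respect to (u, v):

    ∂(x,y)/∂(u,v) = | 2  -1 | = (2)(-1) - (-1)(1) = -1.
                   | 1  -1 |

Its absolute value is |J| = 1 (the area scaling factor).

Substituting x = 2u - v, y = u - v into the integrand,

    26 → 26,

so the integral becomes

    ∬_R (26) · |J| du dv = ∫_0^3 ∫_0^3 (26) dv du.

Inner (v): 78.
Outer (u): 234.

Therefore ∬_D (26) dx dy = 234.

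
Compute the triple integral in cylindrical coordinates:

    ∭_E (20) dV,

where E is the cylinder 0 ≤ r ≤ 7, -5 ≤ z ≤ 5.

In cylindrical coordinates, x = r cos(θ), y = r sin(θ), z = z, and dV = r dr dθ dz.

The integrand becomes 20, so

    ∭_E (20) dV = ∫_{0}^{2π} ∫_{0}^{7} ∫_{-5}^{5} (20) · r dz dr dθ.

Inner (z): 200r.
Middle (r from 0 to 7): 4900.
Outer (θ): 9800π.

Therefore the triple integral equals 9800π.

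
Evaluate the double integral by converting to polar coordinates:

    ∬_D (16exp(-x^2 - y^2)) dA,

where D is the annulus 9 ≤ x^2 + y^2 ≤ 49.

The region D is 3 ≤ r ≤ 7, 0 ≤ θ ≤ 2π in polar coordinates, where x = r cos(θ), y = r sin(θ), and dA = r dr dθ.

Under the substitution, the integrand becomes 16exp(-r^2), so

    ∬_D (16exp(-x^2 - y^2)) dA = ∫_{0}^{2π} ∫_{3}^{7} (16exp(-r^2)) · r dr dθ.

Inner integral (in r): ∫_{3}^{7} (16exp(-r^2)) · r dr = -(8 - 8exp(40))exp(-49).

Outer integral (in θ): ∫_{0}^{2π} (-(8 - 8exp(40))exp(-49)) dθ = -16π (1 - exp(40))exp(-49).

Therefore ∬_D (16exp(-x^2 - y^2)) dA = -16π (1 - exp(40))exp(-49).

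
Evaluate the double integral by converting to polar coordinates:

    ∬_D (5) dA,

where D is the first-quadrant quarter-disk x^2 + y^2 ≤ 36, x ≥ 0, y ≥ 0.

The region D is 0 ≤ r ≤ 6, 0 ≤ θ ≤ π/2 in polar coordinates, where x = r cos(θ), y = r sin(θ), and dA = r dr dθ.

Under the substitution, the integrand becomes 5, so

    ∬_D (5) dA = ∫_{0}^{π/2} ∫_{0}^{6} (5) · r dr dθ.

Inner integral (in r): ∫_{0}^{6} (5) · r dr = 90.

Outer integral (in θ): ∫_{0}^{π/2} (90) dθ = 45π.

Therefore ∬_D (5) dA = 45π.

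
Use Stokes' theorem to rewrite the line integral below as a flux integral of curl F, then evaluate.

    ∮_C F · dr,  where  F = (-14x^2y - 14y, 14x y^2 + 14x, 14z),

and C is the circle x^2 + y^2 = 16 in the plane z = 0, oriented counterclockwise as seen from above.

Let S be the flat disk x^2 + y^2 ≤ 16 in the plane z = 0, with upward unit normal n̂ = ẑ. By Stokes' theorem,

    ∮_C F · dr = ∬_S (∇ × F) · n̂ dS = ∬_D (curl F)_z dA,

where D is the disk x^2 + y^2 ≤ 16.

Compute the curl of F = (-14x^2y - 14y, 14x y^2 + 14x, 14z):
    (∇ × F)_x = ∂F_z/∂y - ∂F_y/∂z = 0,
    (∇ × F)_y = ∂F_x/∂z - ∂F_z/∂x = 0,
    (∇ × F)_z = ∂F_y/∂x - ∂F_x/∂y = 14x^2 + 14y^2 + 28.

On z = 0, (curl F)_z = 14x^2 + 14y^2 + 28.

Convert to polar (x = r cos θ, y = r sin θ, dA = r dr dθ); the integrand becomes 14r^2 + 28, so

    ∬_D (curl F)_z dA = ∫_0^{2π} ∫_0^{4} (14r^2 + 28) · r dr dθ.

Inner (r from 0 to 4): 1120.
Outer (θ from 0 to 2π): 2240π.

Therefore ∮_C F · dr = 2240π.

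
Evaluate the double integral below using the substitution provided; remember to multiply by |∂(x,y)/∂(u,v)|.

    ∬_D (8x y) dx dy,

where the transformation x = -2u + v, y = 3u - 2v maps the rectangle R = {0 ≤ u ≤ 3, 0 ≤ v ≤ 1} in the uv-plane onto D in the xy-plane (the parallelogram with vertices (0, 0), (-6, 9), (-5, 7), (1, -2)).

Compute the Jacobian determinant of (x, y) with respect to (u, v):

    ∂(x,y)/∂(u,v) = | -2  1 | = (-2)(-2) - (1)(3) = 1.
                   | 3  -2 |

Its absolute value is |J| = 1 (the area scaling factor).

Substituting x = -2u + v, y = 3u - 2v into the integrand,

    8x y → -48u^2 + 56u v - 16v^2,

so the integral becomes

    ∬_R (-48u^2 + 56u v - 16v^2) · |J| du dv = ∫_0^3 ∫_0^1 (-48u^2 + 56u v - 16v^2) dv du.

Inner (v): -48u^2 + 28u - 16/3.
Outer (u): -322.

Therefore ∬_D (8x y) dx dy = -322.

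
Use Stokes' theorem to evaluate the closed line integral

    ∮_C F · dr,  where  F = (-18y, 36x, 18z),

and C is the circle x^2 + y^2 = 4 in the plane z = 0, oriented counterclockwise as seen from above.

Let S be the flat disk x^2 + y^2 ≤ 4 in the plane z = 0, with upward unit normal n̂ = ẑ. By Stokes' theorem,

    ∮_C F · dr = ∬_S (∇ × F) · n̂ dS = ∬_D (curl F)_z dA,

where D is the disk x^2 + y^2 ≤ 4.

Compute the curl of F = (-18y, 36x, 18z):
    (∇ × F)_x = ∂F_z/∂y - ∂F_y/∂z = 0,
    (∇ × F)_y = ∂F_x/∂z - ∂F_z/∂x = 0,
    (∇ × F)_z = ∂F_y/∂x - ∂F_x/∂y = 54.

On z = 0, (curl F)_z = 54.

Convert to polar (x = r cos θ, y = r sin θ, dA = r dr dθ); the integrand becomes 54, so

    ∬_D (curl F)_z dA = ∫_0^{2π} ∫_0^{2} (54) · r dr dθ.

Inner (r from 0 to 2): 108.
Outer (θ from 0 to 2π): 216π.

Therefore ∮_C F · dr = 216π.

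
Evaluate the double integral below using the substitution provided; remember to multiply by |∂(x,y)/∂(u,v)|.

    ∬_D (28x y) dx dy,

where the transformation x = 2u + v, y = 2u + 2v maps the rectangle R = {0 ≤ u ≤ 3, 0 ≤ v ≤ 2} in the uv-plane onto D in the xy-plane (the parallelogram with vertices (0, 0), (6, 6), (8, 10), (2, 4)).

Compute the Jacobian determinant of (x, y) with respect to (u, v):

    ∂(x,y)/∂(u,v) = | 2  1 | = (2)(2) - (1)(2) = 2.
                   | 2  2 |

Its absolute value is |J| = 2 (the area scaling factor).

Substituting x = 2u + v, y = 2u + 2v into the integrand,

    28x y → 112u^2 + 168u v + 56v^2,

so the integral becomes

    ∬_R (112u^2 + 168u v + 56v^2) · |J| du dv = ∫_0^3 ∫_0^2 (224u^2 + 336u v + 112v^2) dv du.

Inner (v): 448u^2 + 672u + 896/3.
Outer (u): 7952.

Therefore ∬_D (28x y) dx dy = 7952.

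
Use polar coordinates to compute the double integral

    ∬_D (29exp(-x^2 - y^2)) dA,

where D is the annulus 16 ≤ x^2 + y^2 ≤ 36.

The region D is 4 ≤ r ≤ 6, 0 ≤ θ ≤ 2π in polar coordinates, where x = r cos(θ), y = r sin(θ), and dA = r dr dθ.

Under the substitution, the integrand becomes 29exp(-r^2), so

    ∬_D (29exp(-x^2 - y^2)) dA = ∫_{0}^{2π} ∫_{4}^{6} (29exp(-r^2)) · r dr dθ.

Inner integral (in r): ∫_{4}^{6} (29exp(-r^2)) · r dr = -(29 - 29exp(20))exp(-36)/2.

Outer integral (in θ): ∫_{0}^{2π} (-(29 - 29exp(20))exp(-36)/2) dθ = -29π (1 - exp(20))exp(-36).

Therefore ∬_D (29exp(-x^2 - y^2)) dA = -29π (1 - exp(20))exp(-36).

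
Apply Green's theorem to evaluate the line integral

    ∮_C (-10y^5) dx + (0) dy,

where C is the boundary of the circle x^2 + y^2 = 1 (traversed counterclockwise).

Green's theorem converts the closed line integral into a double integral over the enclosed region D:

    ∮_C P dx + Q dy = ∬_D (∂Q/∂x - ∂P/∂y) dA.

Here P = -10y^5, Q = 0, so

    ∂Q/∂x = 0,    ∂P/∂y = -50y^4,
    ∂Q/∂x - ∂P/∂y = 50y^4.

D is the region x^2 + y^2 ≤ 1. Evaluating the double integral:

In polar coordinates (x = r cos θ, y = r sin θ, dA = r dr dθ) the integrand becomes 50r^4sin(θ)^4, so

    ∬_D (50y^4) dA = ∫_0^{2π} ∫_0^{1} (50r^4sin(θ)^4) · r dr dθ.

Inner (r from 0 to 1): 25sin(θ)^4/3.
Outer (θ from 0 to 2π): 25π/4.

Therefore ∮_C P dx + Q dy = 25π/4.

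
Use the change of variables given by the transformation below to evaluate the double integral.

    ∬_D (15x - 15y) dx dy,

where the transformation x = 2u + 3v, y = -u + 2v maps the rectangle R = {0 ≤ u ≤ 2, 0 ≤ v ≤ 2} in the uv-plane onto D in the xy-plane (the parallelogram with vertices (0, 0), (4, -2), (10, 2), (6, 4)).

Compute the Jacobian determinant of (x, y) with respect to (u, v):

    ∂(x,y)/∂(u,v) = | 2  3 | = (2)(2) - (3)(-1) = 7.
                   | -1  2 |

Its absolute value is |J| = 7 (the area scaling factor).

Substituting x = 2u + 3v, y = -u + 2v into the integrand,

    15x - 15y → 45u + 15v,

so the integral becomes

    ∬_R (45u + 15v) · |J| du dv = ∫_0^2 ∫_0^2 (315u + 105v) dv du.

Inner (v): 630u + 210.
Outer (u): 1680.

Therefore ∬_D (15x - 15y) dx dy = 1680.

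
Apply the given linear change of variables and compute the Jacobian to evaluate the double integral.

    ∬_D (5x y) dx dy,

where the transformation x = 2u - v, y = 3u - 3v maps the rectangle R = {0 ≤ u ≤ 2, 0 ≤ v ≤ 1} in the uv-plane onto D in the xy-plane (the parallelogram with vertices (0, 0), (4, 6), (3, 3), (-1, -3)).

Compute the Jacobian determinant of (x, y) with respect to (u, v):

    ∂(x,y)/∂(u,v) = | 2  -1 | = (2)(-3) - (-1)(3) = -3.
                   | 3  -3 |

Its absolute value is |J| = 3 (the area scaling factor).

Substituting x = 2u - v, y = 3u - 3v into the integrand,

    5x y → 30u^2 - 45u v + 15v^2,

so the integral becomes

    ∬_R (30u^2 - 45u v + 15v^2) · |J| du dv = ∫_0^2 ∫_0^1 (90u^2 - 135u v + 45v^2) dv du.

Inner (v): 90u^2 - 135u/2 + 15.
Outer (u): 135.

Therefore ∬_D (5x y) dx dy = 135.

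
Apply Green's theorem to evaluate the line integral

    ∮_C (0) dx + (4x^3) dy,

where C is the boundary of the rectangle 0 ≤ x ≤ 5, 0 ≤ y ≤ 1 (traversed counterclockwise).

Green's theorem converts the closed line integral into a double integral over the enclosed region D:

    ∮_C P dx + Q dy = ∬_D (∂Q/∂x - ∂P/∂y) dA.

Here P = 0, Q = 4x^3, so

    ∂Q/∂x = 12x^2,    ∂P/∂y = 0,
    ∂Q/∂x - ∂P/∂y = 12x^2.

D is the region 0 ≤ x ≤ 5, 0 ≤ y ≤ 1. Evaluating the double integral:

    ∬_D (12x^2) dA = ∫_0^{5} ∫_0^{1} (12x^2) dy dx.

Inner (y from 0 to 1): 12x^2.
Outer (x from 0 to 5): 500.

Therefore ∮_C P dx + Q dy = 500.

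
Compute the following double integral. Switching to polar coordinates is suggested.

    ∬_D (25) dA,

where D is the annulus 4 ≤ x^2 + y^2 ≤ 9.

The region D is 2 ≤ r ≤ 3, 0 ≤ θ ≤ 2π in polar coordinates, where x = r cos(θ), y = r sin(θ), and dA = r dr dθ.

Under the substitution, the integrand becomes 25, so

    ∬_D (25) dA = ∫_{0}^{2π} ∫_{2}^{3} (25) · r dr dθ.

Inner integral (in r): ∫_{2}^{3} (25) · r dr = 125/2.

Outer integral (in θ): ∫_{0}^{2π} (125/2) dθ = 125π.

Therefore ∬_D (25) dA = 125π.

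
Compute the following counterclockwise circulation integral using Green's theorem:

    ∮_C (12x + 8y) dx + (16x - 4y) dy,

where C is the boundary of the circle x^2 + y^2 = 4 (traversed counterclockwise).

Green's theorem converts the closed line integral into a double integral over the enclosed region D:

    ∮_C P dx + Q dy = ∬_D (∂Q/∂x - ∂P/∂y) dA.

Here P = 12x + 8y, Q = 16x - 4y, so

    ∂Q/∂x = 16,    ∂P/∂y = 8,
    ∂Q/∂x - ∂P/∂y = 8.

D is the region x^2 + y^2 ≤ 4. Evaluating the double integral:

In polar coordinates (x = r cos θ, y = r sin θ, dA = r dr dθ) the integrand becomes 8, so

    ∬_D (8) dA = ∫_0^{2π} ∫_0^{2} (8) · r dr dθ.

Inner (r from 0 to 2): 16.
Outer (θ from 0 to 2π): 32π.

Therefore ∮_C P dx + Q dy = 32π.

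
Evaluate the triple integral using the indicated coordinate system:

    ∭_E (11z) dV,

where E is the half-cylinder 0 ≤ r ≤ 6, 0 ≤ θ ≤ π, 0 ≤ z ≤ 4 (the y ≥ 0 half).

In cylindrical coordinates, x = r cos(θ), y = r sin(θ), z = z, and dV = r dr dθ dz.

The integrand becomes 11z, so

    ∭_E (11z) dV = ∫_{0}^{π} ∫_{0}^{6} ∫_{0}^{4} (11z) · r dz dr dθ.

Inner (z): 88r.
Middle (r from 0 to 6): 1584.
Outer (θ): 1584π.

Therefore the triple integral equals 1584π.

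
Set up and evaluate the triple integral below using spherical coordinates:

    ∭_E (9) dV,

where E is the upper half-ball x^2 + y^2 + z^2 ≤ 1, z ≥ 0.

In spherical coordinates, x = ρ sin(φ) cos(θ), y = ρ sin(φ) sin(θ), z = ρ cos(φ), and dV = ρ^2 sin(φ) dρ dφ dθ.

The integrand becomes 9, so

    ∭_E (9) dV = ∫_{0}^{2π} ∫_{0}^{π/2} ∫_{0}^{1} (9) · ρ^2 sin(φ) dρ dφ dθ.

Inner (ρ): 3sin(φ).
Middle (φ): 3.
Outer (θ): 6π.

Therefore the triple integral equals 6π.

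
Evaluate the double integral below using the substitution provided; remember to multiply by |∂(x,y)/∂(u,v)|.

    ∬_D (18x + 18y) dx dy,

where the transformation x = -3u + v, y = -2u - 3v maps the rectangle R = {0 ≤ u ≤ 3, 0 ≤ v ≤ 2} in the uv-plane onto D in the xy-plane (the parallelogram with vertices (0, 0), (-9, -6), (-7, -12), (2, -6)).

Compute the Jacobian determinant of (x, y) with respect to (u, v):

    ∂(x,y)/∂(u,v) = | -3  1 | = (-3)(-3) - (1)(-2) = 11.
                   | -2  -3 |

Its absolute value is |J| = 11 (the area scaling factor).

Substituting x = -3u + v, y = -2u - 3v into the integrand,

    18x + 18y → -90u - 36v,

so the integral becomes

    ∬_R (-90u - 36v) · |J| du dv = ∫_0^3 ∫_0^2 (-990u - 396v) dv du.

Inner (v): -1980u - 792.
Outer (u): -11286.

Therefore ∬_D (18x + 18y) dx dy = -11286.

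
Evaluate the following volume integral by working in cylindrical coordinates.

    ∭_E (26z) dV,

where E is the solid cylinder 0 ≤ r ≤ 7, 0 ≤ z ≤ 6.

In cylindrical coordinates, x = r cos(θ), y = r sin(θ), z = z, and dV = r dr dθ dz.

The integrand becomes 26z, so

    ∭_E (26z) dV = ∫_{0}^{2π} ∫_{0}^{7} ∫_{0}^{6} (26z) · r dz dr dθ.

Inner (z): 468r.
Middle (r from 0 to 7): 11466.
Outer (θ): 22932π.

Therefore the triple integral equals 22932π.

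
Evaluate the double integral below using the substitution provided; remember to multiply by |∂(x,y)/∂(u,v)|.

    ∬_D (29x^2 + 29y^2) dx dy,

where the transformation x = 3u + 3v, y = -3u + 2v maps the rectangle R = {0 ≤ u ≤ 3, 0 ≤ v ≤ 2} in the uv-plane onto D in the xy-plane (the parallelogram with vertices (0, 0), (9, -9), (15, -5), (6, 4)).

Compute the Jacobian determinant of (x, y) with respect to (u, v):

    ∂(x,y)/∂(u,v) = | 3  3 | = (3)(2) - (3)(-3) = 15.
                   | -3  2 |

Its absolute value is |J| = 15 (the area scaling factor).

Substituting x = 3u + 3v, y = -3u + 2v into the integrand,

    29x^2 + 29y^2 → 522u^2 + 174u v + 377v^2,

so the integral becomes

    ∬_R (522u^2 + 174u v + 377v^2) · |J| du dv = ∫_0^3 ∫_0^2 (7830u^2 + 2610u v + 5655v^2) dv du.

Inner (v): 15660u^2 + 5220u + 15080.
Outer (u): 209670.

Therefore ∬_D (29x^2 + 29y^2) dx dy = 209670.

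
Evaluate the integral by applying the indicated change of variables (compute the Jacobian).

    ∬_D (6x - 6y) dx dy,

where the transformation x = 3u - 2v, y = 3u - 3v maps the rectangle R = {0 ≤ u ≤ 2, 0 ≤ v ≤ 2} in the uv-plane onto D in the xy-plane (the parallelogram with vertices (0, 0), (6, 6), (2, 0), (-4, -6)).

Compute the Jacobian determinant of (x, y) with respect to (u, v):

    ∂(x,y)/∂(u,v) = | 3  -2 | = (3)(-3) - (-2)(3) = -3.
                   | 3  -3 |

Its absolute value is |J| = 3 (the area scaling factor).

Substituting x = 3u - 2v, y = 3u - 3v into the integrand,

    6x - 6y → 6v,

so the integral becomes

    ∬_R (6v) · |J| du dv = ∫_0^2 ∫_0^2 (18v) dv du.

Inner (v): 36.
Outer (u): 72.

Therefore ∬_D (6x - 6y) dx dy = 72.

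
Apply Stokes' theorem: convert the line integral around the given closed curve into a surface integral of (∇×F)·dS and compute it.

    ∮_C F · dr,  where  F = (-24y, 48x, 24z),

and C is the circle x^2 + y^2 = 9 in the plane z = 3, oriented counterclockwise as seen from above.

Let S be the flat disk x^2 + y^2 ≤ 9 in the plane z = 3, with upward unit normal n̂ = ẑ. By Stokes' theorem,

    ∮_C F · dr = ∬_S (∇ × F) · n̂ dS = ∬_D (curl F)_z dA,

where D is the disk x^2 + y^2 ≤ 9.

Compute the curl of F = (-24y, 48x, 24z):
    (∇ × F)_x = ∂F_z/∂y - ∂F_y/∂z = 0,
    (∇ × F)_y = ∂F_x/∂z - ∂F_z/∂x = 0,
    (∇ × F)_z = ∂F_y/∂x - ∂F_x/∂y = 72.

On z = 3, (curl F)_z = 72.

Convert to polar (x = r cos θ, y = r sin θ, dA = r dr dθ); the integrand becomes 72, so

    ∬_D (curl F)_z dA = ∫_0^{2π} ∫_0^{3} (72) · r dr dθ.

Inner (r from 0 to 3): 324.
Outer (θ from 0 to 2π): 648π.

Therefore ∮_C F · dr = 648π.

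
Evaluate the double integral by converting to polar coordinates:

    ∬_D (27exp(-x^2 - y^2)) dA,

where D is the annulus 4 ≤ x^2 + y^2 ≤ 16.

The region D is 2 ≤ r ≤ 4, 0 ≤ θ ≤ 2π in polar coordinates, where x = r cos(θ), y = r sin(θ), and dA = r dr dθ.

Under the substitution, the integrand becomes 27exp(-r^2), so

    ∬_D (27exp(-x^2 - y^2)) dA = ∫_{0}^{2π} ∫_{2}^{4} (27exp(-r^2)) · r dr dθ.

Inner integral (in r): ∫_{2}^{4} (27exp(-r^2)) · r dr = -(27 - 27exp(12))exp(-16)/2.

Outer integral (in θ): ∫_{0}^{2π} (-(27 - 27exp(12))exp(-16)/2) dθ = -27π (1 - exp(12))exp(-16).

Therefore ∬_D (27exp(-x^2 - y^2)) dA = -27π (1 - exp(12))exp(-16).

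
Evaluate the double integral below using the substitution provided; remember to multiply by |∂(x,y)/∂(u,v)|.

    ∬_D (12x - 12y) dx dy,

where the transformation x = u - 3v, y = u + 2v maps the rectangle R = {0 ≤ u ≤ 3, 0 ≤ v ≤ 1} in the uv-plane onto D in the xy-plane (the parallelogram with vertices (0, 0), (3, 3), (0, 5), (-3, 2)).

Compute the Jacobian determinant of (x, y) with respect to (u, v):

    ∂(x,y)/∂(u,v) = | 1  -3 | = (1)(2) - (-3)(1) = 5.
                   | 1  2 |

Its absolute value is |J| = 5 (the area scaling factor).

Substituting x = u - 3v, y = u + 2v into the integrand,

    12x - 12y → -60v,

so the integral becomes

    ∬_R (-60v) · |J| du dv = ∫_0^3 ∫_0^1 (-300v) dv du.

Inner (v): -150.
Outer (u): -450.

Therefore ∬_D (12x - 12y) dx dy = -450.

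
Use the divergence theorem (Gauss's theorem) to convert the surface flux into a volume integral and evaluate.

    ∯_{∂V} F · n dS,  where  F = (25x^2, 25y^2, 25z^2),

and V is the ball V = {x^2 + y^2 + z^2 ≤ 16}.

By the divergence theorem,

    ∯_{∂V} F · n dS = ∭_V (∇ · F) dV.

Compute the divergence:
    ∇ · F = ∂F_x/∂x + ∂F_y/∂y + ∂F_z/∂z = 50x + 50y + 50z.

In spherical coordinates, x = ρ sin(φ) cos(θ), y = ρ sin(φ) sin(θ), z = ρ cos(φ), dV = ρ^2 sin(φ) dρ dφ dθ, with 0 ≤ ρ ≤ 4, 0 ≤ φ ≤ π, 0 ≤ θ ≤ 2π.

The integrand, after substitution and multiplying by the volume element, becomes (50ρ (sqrt(2)sin(φ)sin(θ + π/4) + cos(φ))) · ρ^2 sin(φ), so

    ∭_V (∇·F) dV = ∫_0^{2π} ∫_0^{π} ∫_0^{4} (50ρ (sqrt(2)sin(φ)sin(θ + π/4) + cos(φ))) · ρ^2 sin(φ) dρ dφ dθ.

Inner (ρ from 0 to 4): 3200(sqrt(2)sin(φ)sin(θ + π/4) + cos(φ))sin(φ).
Middle (φ from 0 to π): 1600sqrt(2)π sin(θ + π/4).
Outer (θ from 0 to 2π): 0.

Therefore ∯_{∂V} F · n dS = 0.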